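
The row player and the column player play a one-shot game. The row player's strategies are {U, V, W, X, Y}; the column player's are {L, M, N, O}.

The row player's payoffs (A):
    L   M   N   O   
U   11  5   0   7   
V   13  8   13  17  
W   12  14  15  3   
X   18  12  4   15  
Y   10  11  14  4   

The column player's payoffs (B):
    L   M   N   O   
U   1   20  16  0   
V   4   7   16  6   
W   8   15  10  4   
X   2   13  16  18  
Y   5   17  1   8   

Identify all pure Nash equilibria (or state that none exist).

(W, M)

A profile is a Nash equilibrium when each player is best-responding to the other.
The row player's best responses — vs L: X (payoff 18); vs M: W (payoff 14); vs N: W (payoff 15); vs O: V (payoff 17).
The column player's best responses — vs U: M (payoff 20); vs V: N (payoff 16); vs W: M (payoff 15); vs X: O (payoff 18); vs Y: M (payoff 17).
The only mutual best response is (W, M); neither player gains by switching there.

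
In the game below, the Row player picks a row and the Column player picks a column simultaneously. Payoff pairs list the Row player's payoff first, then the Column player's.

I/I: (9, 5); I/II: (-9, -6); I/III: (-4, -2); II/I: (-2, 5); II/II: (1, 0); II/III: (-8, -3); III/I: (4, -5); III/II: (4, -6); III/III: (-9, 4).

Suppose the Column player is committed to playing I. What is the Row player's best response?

With the Column player fixed at I, the Row player's payoffs are: I → 9, II → -2, III → 4.
The maximum is 9, achieved by I.

I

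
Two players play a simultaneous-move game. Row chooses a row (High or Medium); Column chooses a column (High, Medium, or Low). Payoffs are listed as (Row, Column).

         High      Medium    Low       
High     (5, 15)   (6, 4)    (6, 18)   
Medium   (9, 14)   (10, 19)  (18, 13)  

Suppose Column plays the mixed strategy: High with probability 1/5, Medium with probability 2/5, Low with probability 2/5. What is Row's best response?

Row's best reply maximizes expected payoff against the mix.
High: (1/5)·5 + (2/5)·6 + (2/5)·6 = 29/5
Medium: (1/5)·9 + (2/5)·10 + (2/5)·18 = 13
Highest expected payoff is 13, from Medium.

Medium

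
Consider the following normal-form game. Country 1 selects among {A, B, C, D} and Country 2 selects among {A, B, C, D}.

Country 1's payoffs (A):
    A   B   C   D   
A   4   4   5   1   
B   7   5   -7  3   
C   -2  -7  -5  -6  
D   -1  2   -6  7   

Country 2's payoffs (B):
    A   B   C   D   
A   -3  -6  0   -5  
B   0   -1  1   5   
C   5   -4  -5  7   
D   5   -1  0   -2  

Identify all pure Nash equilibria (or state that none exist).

(A, C)

A profile is a Nash equilibrium when each player is best-responding to the other.
Country 1's best responses — vs A: B (payoff 7); vs B: B (payoff 5); vs C: A (payoff 5); vs D: D (payoff 7).
Country 2's best responses — vs A: C (payoff 0); vs B: D (payoff 5); vs C: D (payoff 7); vs D: A (payoff 5).
The only mutual best response is (A, C); neither player gains by switching there.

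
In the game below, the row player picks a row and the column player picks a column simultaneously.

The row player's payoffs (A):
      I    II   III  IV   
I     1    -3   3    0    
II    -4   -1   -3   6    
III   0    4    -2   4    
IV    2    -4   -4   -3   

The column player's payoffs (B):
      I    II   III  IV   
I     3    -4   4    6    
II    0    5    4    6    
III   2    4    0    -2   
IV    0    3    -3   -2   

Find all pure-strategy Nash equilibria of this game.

Find each player's best response to every opponent strategy; NE are the intersections.
The row player's best responses — vs I: IV (payoff 2); vs II: III (payoff 4); vs III: I (payoff 3); vs IV: II (payoff 6).
The column player's best responses — vs I: IV (payoff 6); vs II: IV (payoff 6); vs III: II (payoff 4); vs IV: II (payoff 3).
Mutual best responses occur at (II, IV) and (III, II); at each, neither player gains by switching.

(II, IV) and (III, II)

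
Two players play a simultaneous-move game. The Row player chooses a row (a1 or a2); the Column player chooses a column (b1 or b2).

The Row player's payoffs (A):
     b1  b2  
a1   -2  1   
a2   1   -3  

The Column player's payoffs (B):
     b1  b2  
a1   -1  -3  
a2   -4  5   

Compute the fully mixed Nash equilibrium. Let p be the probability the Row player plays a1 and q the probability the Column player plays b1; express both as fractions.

p = 9/11, q = 4/7

In a mixed NE each player is indifferent between their pure strategies, so the opponent's mix sets the indifference.
The Column player indifferent between b1 and b2: p·(-1) + (1−p)·(-4) = p·(-3) + (1−p)·5 ⟹ (-4) + 3p = 5 + (-8)p ⟹ p = 9/11.
The Row player indifferent between a1 and a2: q·(-2) + (1−q)·1 = q·1 + (1−q)·(-3) ⟹ 1 + (-3)q = (-3) + 4q ⟹ q = 4/7.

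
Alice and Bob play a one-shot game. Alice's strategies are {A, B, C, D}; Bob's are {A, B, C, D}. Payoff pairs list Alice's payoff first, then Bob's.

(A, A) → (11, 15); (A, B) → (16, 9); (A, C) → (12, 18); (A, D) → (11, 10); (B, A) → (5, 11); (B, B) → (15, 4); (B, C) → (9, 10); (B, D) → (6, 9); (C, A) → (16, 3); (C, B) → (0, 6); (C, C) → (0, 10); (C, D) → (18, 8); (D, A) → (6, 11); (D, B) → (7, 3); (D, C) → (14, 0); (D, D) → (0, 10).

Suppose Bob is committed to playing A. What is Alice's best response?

C

With Bob fixed at A, Alice's payoffs are: A → 11, B → 5, C → 16, D → 6.
The maximum is 16, achieved by C.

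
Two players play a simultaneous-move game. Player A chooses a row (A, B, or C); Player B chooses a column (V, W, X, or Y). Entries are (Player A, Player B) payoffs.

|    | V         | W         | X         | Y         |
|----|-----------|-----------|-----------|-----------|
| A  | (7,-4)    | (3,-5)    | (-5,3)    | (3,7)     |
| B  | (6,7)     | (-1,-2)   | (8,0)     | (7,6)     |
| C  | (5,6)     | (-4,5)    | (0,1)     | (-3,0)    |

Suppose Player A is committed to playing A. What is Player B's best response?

With Player A fixed at A, Player B's payoffs are: V → -4, W → -5, X → 3, Y → 7.
The maximum is 7, achieved by Y.

Y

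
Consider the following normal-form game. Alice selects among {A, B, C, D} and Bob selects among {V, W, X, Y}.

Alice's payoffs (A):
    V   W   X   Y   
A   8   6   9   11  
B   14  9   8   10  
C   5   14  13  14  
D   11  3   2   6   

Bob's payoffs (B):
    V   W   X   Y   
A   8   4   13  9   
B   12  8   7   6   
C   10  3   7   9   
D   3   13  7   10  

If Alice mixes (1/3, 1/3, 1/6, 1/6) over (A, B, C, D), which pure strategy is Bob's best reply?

Bob's best reply maximizes expected payoff against the mix.
V: (1/3)·8 + (1/3)·12 + (1/6)·10 + (1/6)·3 = 53/6
W: (1/3)·4 + (1/3)·8 + (1/6)·3 + (1/6)·13 = 20/3
X: (1/3)·13 + (1/3)·7 + (1/6)·7 + (1/6)·7 = 9
Y: (1/3)·9 + (1/3)·6 + (1/6)·9 + (1/6)·10 = 49/6
Highest expected payoff is 9, from X.

X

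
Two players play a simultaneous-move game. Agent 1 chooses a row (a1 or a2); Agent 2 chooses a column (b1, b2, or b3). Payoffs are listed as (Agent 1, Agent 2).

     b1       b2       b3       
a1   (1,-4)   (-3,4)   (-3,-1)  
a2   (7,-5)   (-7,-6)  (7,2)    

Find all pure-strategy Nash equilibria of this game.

A profile is a Nash equilibrium when each player is best-responding to the other.
Agent 1's best responses — vs b1: a2 (payoff 7); vs b2: a1 (payoff -3); vs b3: a2 (payoff 7).
Agent 2's best responses — vs a1: b2 (payoff 4); vs a2: b3 (payoff 2).
Mutual best responses occur at (a1, b2) and (a2, b3); at each, neither player gains by switching.

(a1, b2) and (a2, b3)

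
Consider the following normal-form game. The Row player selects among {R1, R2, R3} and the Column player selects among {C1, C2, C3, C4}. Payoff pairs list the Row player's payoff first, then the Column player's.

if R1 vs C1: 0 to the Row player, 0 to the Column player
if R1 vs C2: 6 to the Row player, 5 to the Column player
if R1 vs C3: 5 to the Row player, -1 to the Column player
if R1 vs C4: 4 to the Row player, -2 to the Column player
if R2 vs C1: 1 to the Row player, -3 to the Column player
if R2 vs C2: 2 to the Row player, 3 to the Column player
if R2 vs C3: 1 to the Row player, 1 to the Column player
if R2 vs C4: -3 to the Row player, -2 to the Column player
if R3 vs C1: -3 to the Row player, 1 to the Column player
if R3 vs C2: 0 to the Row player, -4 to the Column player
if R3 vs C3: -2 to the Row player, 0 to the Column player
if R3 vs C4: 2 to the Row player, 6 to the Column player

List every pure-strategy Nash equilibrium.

Check mutual best responses: a cell is a NE iff neither player can gain by unilaterally deviating.
The Row player's best responses — vs C1: R2 (payoff 1); vs C2: R1 (payoff 6); vs C3: R1 (payoff 5); vs C4: R1 (payoff 4).
The Column player's best responses — vs R1: C2 (payoff 5); vs R2: C2 (payoff 3); vs R3: C4 (payoff 6).
The only mutual best response is (R1, C2); neither player gains by switching there.

(R1, C2)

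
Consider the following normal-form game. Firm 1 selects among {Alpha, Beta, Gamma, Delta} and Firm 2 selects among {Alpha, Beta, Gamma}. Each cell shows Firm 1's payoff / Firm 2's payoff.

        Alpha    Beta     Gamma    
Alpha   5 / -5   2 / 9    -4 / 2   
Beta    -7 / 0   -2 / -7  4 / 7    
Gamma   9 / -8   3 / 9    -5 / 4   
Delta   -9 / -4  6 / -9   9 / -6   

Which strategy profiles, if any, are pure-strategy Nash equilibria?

Find each player's best response to every opponent strategy; NE are the intersections.
Firm 1's best responses — vs Alpha: Gamma (payoff 9); vs Beta: Delta (payoff 6); vs Gamma: Delta (payoff 9).
Firm 2's best responses — vs Alpha: Beta (payoff 9); vs Beta: Gamma (payoff 7); vs Gamma: Beta (payoff 9); vs Delta: Alpha (payoff -4).
No cell has both players best-responding. For instance, Firm 1's best reply to Alpha is Gamma, but against Gamma Firm 2 prefers Beta over Alpha.

None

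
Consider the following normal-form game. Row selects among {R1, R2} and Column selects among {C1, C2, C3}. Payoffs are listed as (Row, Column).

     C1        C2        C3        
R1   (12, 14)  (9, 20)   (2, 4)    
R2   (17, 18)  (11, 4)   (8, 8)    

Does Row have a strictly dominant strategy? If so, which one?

Check whether one of Row's strategies beats all alternatives regardless of what the opponent does.
R2 strictly dominates: vs C1: 17 > 12; vs C2: 11 > 9; vs C3: 8 > 2.

R2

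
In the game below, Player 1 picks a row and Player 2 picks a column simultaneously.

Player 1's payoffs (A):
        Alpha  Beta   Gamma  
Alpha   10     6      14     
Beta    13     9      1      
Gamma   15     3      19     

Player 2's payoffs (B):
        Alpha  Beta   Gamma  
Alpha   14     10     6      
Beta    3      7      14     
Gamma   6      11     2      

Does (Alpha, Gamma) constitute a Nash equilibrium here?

Holding Player 2 at Gamma: Player 1 gets 14 from Alpha but could get 19 by switching to Gamma. Player 1 has a profitable deviation.

No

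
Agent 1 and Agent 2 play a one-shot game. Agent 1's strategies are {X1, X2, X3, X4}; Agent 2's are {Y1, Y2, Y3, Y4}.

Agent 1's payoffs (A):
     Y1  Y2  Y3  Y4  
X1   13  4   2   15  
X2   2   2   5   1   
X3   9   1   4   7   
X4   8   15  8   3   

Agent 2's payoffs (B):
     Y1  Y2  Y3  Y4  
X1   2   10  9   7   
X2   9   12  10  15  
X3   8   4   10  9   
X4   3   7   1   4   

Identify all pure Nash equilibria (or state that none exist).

(X4, Y2)

Check mutual best responses: a cell is a NE iff neither player can gain by unilaterally deviating.
Agent 1's best responses — vs Y1: X1 (payoff 13); vs Y2: X4 (payoff 15); vs Y3: X4 (payoff 8); vs Y4: X1 (payoff 15).
Agent 2's best responses — vs X1: Y2 (payoff 10); vs X2: Y4 (payoff 15); vs X3: Y3 (payoff 10); vs X4: Y2 (payoff 7).
The only mutual best response is (X4, Y2); neither player gains by switching there.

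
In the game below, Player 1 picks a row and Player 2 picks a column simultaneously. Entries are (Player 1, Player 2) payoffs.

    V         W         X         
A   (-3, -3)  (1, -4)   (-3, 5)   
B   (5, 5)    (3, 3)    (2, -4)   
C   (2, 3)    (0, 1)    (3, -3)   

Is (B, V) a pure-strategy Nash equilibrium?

Yes

Holding Player 2 at V: Player 1 gets 5 from B, versus -3 from A, 2 from C. No profitable deviation for Player 1.
Holding Player 1 at B: Player 2 gets 5 from V, versus 3 from W, -4 from X. No profitable deviation for Player 2 either.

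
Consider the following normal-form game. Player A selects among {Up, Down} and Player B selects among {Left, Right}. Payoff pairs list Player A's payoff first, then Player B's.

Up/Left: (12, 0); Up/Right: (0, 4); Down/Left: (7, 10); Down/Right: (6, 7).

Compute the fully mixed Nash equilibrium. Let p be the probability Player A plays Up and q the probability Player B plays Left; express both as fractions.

In a mixed NE each player is indifferent between their pure strategies, so the opponent's mix sets the indifference.
Player B indifferent between Left and Right: p·0 + (1−p)·10 = p·4 + (1−p)·7 ⟹ 10 + (-10)p = 7 + (-3)p ⟹ p = 3/7.
Player A indifferent between Up and Down: q·12 + (1−q)·0 = q·7 + (1−q)·6 ⟹ 0 + 12q = 6 + 1q ⟹ q = 6/11.

p = 3/7, q = 6/11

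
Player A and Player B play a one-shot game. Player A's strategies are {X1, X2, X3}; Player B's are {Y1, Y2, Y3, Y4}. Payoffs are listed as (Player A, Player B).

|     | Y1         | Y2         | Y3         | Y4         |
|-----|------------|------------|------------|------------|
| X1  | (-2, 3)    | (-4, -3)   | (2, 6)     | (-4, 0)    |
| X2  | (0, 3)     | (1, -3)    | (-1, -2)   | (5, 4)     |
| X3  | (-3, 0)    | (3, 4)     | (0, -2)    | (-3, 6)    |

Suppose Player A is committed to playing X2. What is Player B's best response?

Y4

With Player A fixed at X2, Player B's payoffs are: Y1 → 3, Y2 → -3, Y3 → -2, Y4 → 4.
The maximum is 4, achieved by Y4.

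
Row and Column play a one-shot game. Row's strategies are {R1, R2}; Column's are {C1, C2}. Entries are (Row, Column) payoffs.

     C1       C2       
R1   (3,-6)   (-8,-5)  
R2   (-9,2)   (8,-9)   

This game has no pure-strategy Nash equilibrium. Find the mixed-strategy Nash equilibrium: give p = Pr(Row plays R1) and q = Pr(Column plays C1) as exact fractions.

p = 11/12, q = 4/7

Each player's mixing probability is pinned down by making the *other* player indifferent.
Column indifferent between C1 and C2: p·(-6) + (1−p)·2 = p·(-5) + (1−p)·(-9) ⟹ 2 + (-8)p = (-9) + 4p ⟹ p = 11/12.
Row indifferent between R1 and R2: q·3 + (1−q)·(-8) = q·(-9) + (1−q)·8 ⟹ (-8) + 11q = 8 + (-17)q ⟹ q = 4/7.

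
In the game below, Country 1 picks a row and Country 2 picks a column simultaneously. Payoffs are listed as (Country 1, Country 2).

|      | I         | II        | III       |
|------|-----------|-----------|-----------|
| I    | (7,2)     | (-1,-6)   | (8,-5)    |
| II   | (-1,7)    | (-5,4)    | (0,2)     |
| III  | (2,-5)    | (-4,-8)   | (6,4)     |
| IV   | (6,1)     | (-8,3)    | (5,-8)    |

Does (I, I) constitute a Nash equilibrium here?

Holding Country 2 at I: Country 1 gets 7 from I, versus -1 from II, 2 from III, 6 from IV. No profitable deviation for Country 1.
Holding Country 1 at I: Country 2 gets 2 from I, versus -6 from II, -5 from III. No profitable deviation for Country 2 either.

Yes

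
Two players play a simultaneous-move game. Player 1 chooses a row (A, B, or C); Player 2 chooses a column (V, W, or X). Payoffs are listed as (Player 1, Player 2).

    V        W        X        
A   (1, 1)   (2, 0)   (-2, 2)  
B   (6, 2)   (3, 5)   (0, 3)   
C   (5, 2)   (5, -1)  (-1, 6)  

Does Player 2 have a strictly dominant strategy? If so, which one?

None

Check whether one of Player 2's strategies beats all alternatives regardless of what the opponent does.
V is not dominant: against A, X gives 2 > 1.
W is not dominant: against A, V gives 1 > 0.
X is not dominant: against B, W gives 5 > 3.
No single strategy is best against every opponent action.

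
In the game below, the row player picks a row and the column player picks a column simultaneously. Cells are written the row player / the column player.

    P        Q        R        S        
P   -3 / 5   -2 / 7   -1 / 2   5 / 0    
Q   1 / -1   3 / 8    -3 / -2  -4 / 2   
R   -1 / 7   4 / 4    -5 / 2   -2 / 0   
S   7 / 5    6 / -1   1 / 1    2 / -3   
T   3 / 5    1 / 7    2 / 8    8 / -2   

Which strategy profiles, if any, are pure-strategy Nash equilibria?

(S, P) and (T, R)

Check mutual best responses: a cell is a NE iff neither player can gain by unilaterally deviating.
The row player's best responses — vs P: S (payoff 7); vs Q: S (payoff 6); vs R: T (payoff 2); vs S: T (payoff 8).
The column player's best responses — vs P: Q (payoff 7); vs Q: Q (payoff 8); vs R: P (payoff 7); vs S: P (payoff 5); vs T: R (payoff 8).
Mutual best responses occur at (S, P) and (T, R); at each, neither player gains by switching.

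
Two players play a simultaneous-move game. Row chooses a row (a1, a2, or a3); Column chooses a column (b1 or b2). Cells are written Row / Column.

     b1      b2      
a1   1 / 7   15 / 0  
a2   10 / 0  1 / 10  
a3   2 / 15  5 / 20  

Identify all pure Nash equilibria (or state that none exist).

A profile is a Nash equilibrium when each player is best-responding to the other.
Row's best responses — vs b1: a2 (payoff 10); vs b2: a1 (payoff 15).
Column's best responses — vs a1: b1 (payoff 7); vs a2: b2 (payoff 10); vs a3: b2 (payoff 20).
No cell has both players best-responding. For instance, Row's best reply to b2 is a1, but against a1 Column prefers b1 over b2.

None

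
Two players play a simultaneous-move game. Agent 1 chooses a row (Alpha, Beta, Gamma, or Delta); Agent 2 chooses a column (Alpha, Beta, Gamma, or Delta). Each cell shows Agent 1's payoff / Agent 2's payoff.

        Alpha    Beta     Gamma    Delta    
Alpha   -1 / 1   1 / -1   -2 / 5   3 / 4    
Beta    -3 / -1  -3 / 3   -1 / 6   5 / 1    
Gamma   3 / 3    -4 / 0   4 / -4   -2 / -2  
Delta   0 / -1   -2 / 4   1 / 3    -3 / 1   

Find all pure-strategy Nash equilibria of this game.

Check mutual best responses: a cell is a NE iff neither player can gain by unilaterally deviating.
Agent 1's best responses — vs Alpha: Gamma (payoff 3); vs Beta: Alpha (payoff 1); vs Gamma: Gamma (payoff 4); vs Delta: Beta (payoff 5).
Agent 2's best responses — vs Alpha: Gamma (payoff 5); vs Beta: Gamma (payoff 6); vs Gamma: Alpha (payoff 3); vs Delta: Beta (payoff 4).
The only mutual best response is (Gamma, Alpha); neither player gains by switching there.

(Gamma, Alpha)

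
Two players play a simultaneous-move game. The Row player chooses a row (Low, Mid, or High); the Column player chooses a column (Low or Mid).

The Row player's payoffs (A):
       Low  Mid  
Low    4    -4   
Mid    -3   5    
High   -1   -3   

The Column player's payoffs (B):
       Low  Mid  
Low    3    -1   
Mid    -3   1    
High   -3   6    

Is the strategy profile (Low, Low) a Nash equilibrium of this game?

Yes

Holding the Column player at Low: the Row player gets 4 from Low, versus -3 from Mid, -1 from High. No profitable deviation for the Row player.
Holding the Row player at Low: the Column player gets 3 from Low, versus -1 from Mid. No profitable deviation for the Column player either.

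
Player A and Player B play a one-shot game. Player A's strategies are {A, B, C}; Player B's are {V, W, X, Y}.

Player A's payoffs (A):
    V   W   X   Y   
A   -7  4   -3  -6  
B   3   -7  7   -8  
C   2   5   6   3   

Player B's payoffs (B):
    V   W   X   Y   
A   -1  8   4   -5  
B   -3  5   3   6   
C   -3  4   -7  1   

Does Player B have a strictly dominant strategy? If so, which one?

None

A strategy is strictly dominant if it gives Player B a strictly higher payoff than every other strategy, against every choice by the opponent.
V is not dominant: against A, W gives 8 > -1.
W is not dominant: against B, Y gives 6 > 5.
X is not dominant: against A, W gives 8 > 4.
Y is not dominant: against A, V gives -1 > -5.
No single strategy is best against every opponent action.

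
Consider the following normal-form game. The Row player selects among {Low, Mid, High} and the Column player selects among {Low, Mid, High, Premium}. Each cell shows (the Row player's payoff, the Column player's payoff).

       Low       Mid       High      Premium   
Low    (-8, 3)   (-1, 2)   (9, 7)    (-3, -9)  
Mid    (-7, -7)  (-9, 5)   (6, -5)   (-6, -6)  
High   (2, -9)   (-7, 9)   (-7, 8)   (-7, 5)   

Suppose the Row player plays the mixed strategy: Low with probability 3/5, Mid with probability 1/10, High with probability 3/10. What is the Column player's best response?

The Column player's best reply maximizes expected payoff against the mix.
Low: (3/5)·3 + (1/10)·(-7) + (3/10)·(-9) = -8/5
Mid: (3/5)·2 + (1/10)·5 + (3/10)·9 = 22/5
High: (3/5)·7 + (1/10)·(-5) + (3/10)·8 = 61/10
Premium: (3/5)·(-9) + (1/10)·(-6) + (3/10)·5 = -9/2
Highest expected payoff is 61/10, from High.

High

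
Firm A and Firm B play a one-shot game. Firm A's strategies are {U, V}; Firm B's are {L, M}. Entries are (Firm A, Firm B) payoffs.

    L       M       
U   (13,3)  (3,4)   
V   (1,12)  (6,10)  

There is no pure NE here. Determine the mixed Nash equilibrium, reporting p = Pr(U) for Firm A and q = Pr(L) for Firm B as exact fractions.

p = 2/3, q = 1/5

Each player's mixing probability is pinned down by making the *other* player indifferent.
Firm B indifferent between L and M: p·3 + (1−p)·12 = p·4 + (1−p)·10 ⟹ 12 + (-9)p = 10 + (-6)p ⟹ p = 2/3.
Firm A indifferent between U and V: q·13 + (1−q)·3 = q·1 + (1−q)·6 ⟹ 3 + 10q = 6 + (-5)q ⟹ q = 1/5.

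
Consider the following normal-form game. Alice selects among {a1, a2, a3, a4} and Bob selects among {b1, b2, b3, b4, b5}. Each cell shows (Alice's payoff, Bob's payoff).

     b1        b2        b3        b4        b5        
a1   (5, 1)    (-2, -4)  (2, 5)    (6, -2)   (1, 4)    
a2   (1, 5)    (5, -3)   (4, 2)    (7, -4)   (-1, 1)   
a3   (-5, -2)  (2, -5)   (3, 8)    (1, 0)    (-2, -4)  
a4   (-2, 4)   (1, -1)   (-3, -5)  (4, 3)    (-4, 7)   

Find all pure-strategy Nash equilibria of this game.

None

Check mutual best responses: a cell is a NE iff neither player can gain by unilaterally deviating.
Alice's best responses — vs b1: a1 (payoff 5); vs b2: a2 (payoff 5); vs b3: a2 (payoff 4); vs b4: a2 (payoff 7); vs b5: a1 (payoff 1).
Bob's best responses — vs a1: b3 (payoff 5); vs a2: b1 (payoff 5); vs a3: b3 (payoff 8); vs a4: b5 (payoff 7).
No cell has both players best-responding. For instance, Alice's best reply to b4 is a2, but against a2 Bob prefers b1 over b4.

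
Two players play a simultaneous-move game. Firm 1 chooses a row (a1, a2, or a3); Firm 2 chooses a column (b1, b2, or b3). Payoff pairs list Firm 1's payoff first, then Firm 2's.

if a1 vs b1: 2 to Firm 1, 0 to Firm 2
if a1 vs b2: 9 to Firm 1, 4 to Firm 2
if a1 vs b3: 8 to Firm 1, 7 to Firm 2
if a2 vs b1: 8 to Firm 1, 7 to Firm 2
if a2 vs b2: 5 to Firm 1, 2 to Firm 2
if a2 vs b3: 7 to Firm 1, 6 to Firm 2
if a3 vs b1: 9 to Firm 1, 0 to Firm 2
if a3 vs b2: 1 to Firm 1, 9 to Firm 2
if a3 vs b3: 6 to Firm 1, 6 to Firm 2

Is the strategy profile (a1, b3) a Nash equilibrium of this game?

Yes

Holding Firm 2 at b3: Firm 1 gets 8 from a1, versus 7 from a2, 6 from a3. No profitable deviation for Firm 1.
Holding Firm 1 at a1: Firm 2 gets 7 from b3, versus 0 from b1, 4 from b2. No profitable deviation for Firm 2 either.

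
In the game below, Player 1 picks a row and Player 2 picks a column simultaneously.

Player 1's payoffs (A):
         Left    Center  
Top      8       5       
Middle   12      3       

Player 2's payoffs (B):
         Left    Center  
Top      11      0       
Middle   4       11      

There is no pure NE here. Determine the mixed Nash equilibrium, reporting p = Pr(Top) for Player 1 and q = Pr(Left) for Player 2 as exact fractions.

In a mixed NE each player is indifferent between their pure strategies, so the opponent's mix sets the indifference.
Player 2 indifferent between Left and Center: p·11 + (1−p)·4 = p·0 + (1−p)·11 ⟹ 4 + 7p = 11 + (-11)p ⟹ p = 7/18.
Player 1 indifferent between Top and Middle: q·8 + (1−q)·5 = q·12 + (1−q)·3 ⟹ 5 + 3q = 3 + 9q ⟹ q = 1/3.

p = 7/18, q = 1/3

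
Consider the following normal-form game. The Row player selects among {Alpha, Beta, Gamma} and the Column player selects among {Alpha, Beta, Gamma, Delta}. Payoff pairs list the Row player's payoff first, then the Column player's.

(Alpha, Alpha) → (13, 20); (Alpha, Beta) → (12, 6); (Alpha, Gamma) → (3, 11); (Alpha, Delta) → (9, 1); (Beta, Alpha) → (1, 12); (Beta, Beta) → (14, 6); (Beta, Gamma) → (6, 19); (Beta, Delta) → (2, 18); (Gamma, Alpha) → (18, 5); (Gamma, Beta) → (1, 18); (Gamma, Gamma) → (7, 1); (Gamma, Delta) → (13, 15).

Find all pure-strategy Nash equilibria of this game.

A profile is a Nash equilibrium when each player is best-responding to the other.
The Row player's best responses — vs Alpha: Gamma (payoff 18); vs Beta: Beta (payoff 14); vs Gamma: Gamma (payoff 7); vs Delta: Gamma (payoff 13).
The Column player's best responses — vs Alpha: Alpha (payoff 20); vs Beta: Gamma (payoff 19); vs Gamma: Beta (payoff 18).
No cell has both players best-responding. For instance, the Row player's best reply to Alpha is Gamma, but against Gamma the Column player prefers Beta over Alpha.

None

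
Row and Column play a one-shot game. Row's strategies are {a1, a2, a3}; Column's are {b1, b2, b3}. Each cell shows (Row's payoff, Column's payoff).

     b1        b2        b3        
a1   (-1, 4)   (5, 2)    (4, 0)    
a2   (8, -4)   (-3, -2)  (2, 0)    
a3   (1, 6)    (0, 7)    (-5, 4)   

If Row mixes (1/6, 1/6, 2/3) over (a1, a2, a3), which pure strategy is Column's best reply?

b2

Column's best reply maximizes expected payoff against the mix.
b1: (1/6)·4 + (1/6)·(-4) + (2/3)·6 = 4
b2: (1/6)·2 + (1/6)·(-2) + (2/3)·7 = 14/3
b3: (1/6)·0 + (1/6)·0 + (2/3)·4 = 8/3
Highest expected payoff is 14/3, from b2.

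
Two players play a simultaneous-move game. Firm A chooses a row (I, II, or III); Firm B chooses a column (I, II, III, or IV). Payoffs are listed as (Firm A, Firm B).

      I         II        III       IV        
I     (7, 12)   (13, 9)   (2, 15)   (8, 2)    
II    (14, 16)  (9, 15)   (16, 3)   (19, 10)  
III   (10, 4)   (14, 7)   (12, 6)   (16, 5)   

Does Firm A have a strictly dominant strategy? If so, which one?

No strictly dominant strategy

Check whether one of Firm A's strategies beats all alternatives regardless of what the opponent does.
I is not dominant: against I, II gives 14 > 7.
II is not dominant: against II, I gives 13 > 9.
III is not dominant: against I, II gives 14 > 10.
No single strategy is best against every opponent action.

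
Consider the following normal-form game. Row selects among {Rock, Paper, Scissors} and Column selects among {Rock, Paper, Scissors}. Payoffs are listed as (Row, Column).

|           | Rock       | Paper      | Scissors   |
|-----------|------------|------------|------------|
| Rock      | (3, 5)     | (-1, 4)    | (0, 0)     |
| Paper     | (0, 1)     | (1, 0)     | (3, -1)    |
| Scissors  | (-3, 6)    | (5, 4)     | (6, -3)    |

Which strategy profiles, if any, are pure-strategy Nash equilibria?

(Rock, Rock)

Find each player's best response to every opponent strategy; NE are the intersections.
Row's best responses — vs Rock: Rock (payoff 3); vs Paper: Scissors (payoff 5); vs Scissors: Scissors (payoff 6).
Column's best responses — vs Rock: Rock (payoff 5); vs Paper: Rock (payoff 1); vs Scissors: Rock (payoff 6).
The only mutual best response is (Rock, Rock); neither player gains by switching there.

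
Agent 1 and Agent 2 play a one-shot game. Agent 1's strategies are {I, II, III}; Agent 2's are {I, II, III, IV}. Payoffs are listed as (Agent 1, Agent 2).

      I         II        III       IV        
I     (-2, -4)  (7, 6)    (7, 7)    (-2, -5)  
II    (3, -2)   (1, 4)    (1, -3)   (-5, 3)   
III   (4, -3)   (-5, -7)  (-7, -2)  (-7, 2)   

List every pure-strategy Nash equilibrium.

(I, III)

Find each player's best response to every opponent strategy; NE are the intersections.
Agent 1's best responses — vs I: III (payoff 4); vs II: I (payoff 7); vs III: I (payoff 7); vs IV: I (payoff -2).
Agent 2's best responses — vs I: III (payoff 7); vs II: II (payoff 4); vs III: IV (payoff 2).
The only mutual best response is (I, III); neither player gains by switching there.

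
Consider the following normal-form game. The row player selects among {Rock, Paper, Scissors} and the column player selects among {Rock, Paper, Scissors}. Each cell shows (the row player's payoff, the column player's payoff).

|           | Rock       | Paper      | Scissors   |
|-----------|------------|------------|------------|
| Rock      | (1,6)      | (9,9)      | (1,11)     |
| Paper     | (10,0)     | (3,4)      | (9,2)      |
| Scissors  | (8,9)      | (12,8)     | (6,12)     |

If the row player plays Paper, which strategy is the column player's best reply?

Paper

With the row player fixed at Paper, the column player's payoffs are: Rock → 0, Paper → 4, Scissors → 2.
The maximum is 4, achieved by Paper.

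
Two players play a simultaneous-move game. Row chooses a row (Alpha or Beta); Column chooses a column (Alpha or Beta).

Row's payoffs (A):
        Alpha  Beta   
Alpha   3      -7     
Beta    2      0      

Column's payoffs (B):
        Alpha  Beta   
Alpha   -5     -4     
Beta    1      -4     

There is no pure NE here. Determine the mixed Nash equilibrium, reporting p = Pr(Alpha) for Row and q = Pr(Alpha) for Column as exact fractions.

In a mixed NE each player is indifferent between their pure strategies, so the opponent's mix sets the indifference.
Column indifferent between Alpha and Beta: p·(-5) + (1−p)·1 = p·(-4) + (1−p)·(-4) ⟹ 1 + (-6)p = (-4) + 0p ⟹ p = 5/6.
Row indifferent between Alpha and Beta: q·3 + (1−q)·(-7) = q·2 + (1−q)·0 ⟹ (-7) + 10q = 0 + 2q ⟹ q = 7/8.

p = 5/6, q = 7/8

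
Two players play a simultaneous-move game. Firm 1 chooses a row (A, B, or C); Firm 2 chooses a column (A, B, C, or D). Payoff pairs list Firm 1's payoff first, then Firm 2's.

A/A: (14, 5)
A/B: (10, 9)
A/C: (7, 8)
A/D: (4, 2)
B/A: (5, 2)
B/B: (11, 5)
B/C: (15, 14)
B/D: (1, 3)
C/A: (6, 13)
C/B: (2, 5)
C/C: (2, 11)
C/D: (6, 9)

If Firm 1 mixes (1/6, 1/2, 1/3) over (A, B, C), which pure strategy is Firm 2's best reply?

C

Compute Firm 2's expected payoff from each pure strategy against the given mix.
A: (1/6)·5 + (1/2)·2 + (1/3)·13 = 37/6
B: (1/6)·9 + (1/2)·5 + (1/3)·5 = 17/3
C: (1/6)·8 + (1/2)·14 + (1/3)·11 = 12
D: (1/6)·2 + (1/2)·3 + (1/3)·9 = 29/6
Highest expected payoff is 12, from C.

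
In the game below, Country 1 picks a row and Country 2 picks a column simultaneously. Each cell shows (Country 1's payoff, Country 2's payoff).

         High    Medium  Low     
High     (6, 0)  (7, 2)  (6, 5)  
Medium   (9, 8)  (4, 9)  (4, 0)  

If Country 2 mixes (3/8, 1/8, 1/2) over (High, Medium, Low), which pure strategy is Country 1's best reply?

Country 1's best reply maximizes expected payoff against the mix.
High: (3/8)·6 + (1/8)·7 + (1/2)·6 = 49/8
Medium: (3/8)·9 + (1/8)·4 + (1/2)·4 = 47/8
Highest expected payoff is 49/8, from High.

High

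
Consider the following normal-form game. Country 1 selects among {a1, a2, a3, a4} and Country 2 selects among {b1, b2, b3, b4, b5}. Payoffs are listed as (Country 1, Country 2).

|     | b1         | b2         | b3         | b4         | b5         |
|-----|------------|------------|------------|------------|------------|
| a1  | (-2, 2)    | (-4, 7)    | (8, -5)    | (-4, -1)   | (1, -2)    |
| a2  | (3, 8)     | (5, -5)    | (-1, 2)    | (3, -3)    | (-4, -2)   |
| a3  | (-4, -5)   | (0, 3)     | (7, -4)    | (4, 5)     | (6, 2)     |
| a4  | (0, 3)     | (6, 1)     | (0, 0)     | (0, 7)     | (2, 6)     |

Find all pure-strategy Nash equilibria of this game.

A profile is a Nash equilibrium when each player is best-responding to the other.
Country 1's best responses — vs b1: a2 (payoff 3); vs b2: a4 (payoff 6); vs b3: a1 (payoff 8); vs b4: a3 (payoff 4); vs b5: a3 (payoff 6).
Country 2's best responses — vs a1: b2 (payoff 7); vs a2: b1 (payoff 8); vs a3: b4 (payoff 5); vs a4: b4 (payoff 7).
Mutual best responses occur at (a2, b1) and (a3, b4); at each, neither player gains by switching.

(a2, b1) and (a3, b4)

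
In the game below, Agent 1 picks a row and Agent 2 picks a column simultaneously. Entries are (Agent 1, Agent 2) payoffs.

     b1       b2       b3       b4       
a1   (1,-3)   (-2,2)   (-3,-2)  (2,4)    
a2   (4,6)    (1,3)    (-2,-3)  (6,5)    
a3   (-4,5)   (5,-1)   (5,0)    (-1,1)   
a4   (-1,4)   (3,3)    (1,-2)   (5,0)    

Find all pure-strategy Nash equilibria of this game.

Check mutual best responses: a cell is a NE iff neither player can gain by unilaterally deviating.
Agent 1's best responses — vs b1: a2 (payoff 4); vs b2: a3 (payoff 5); vs b3: a3 (payoff 5); vs b4: a2 (payoff 6).
Agent 2's best responses — vs a1: b4 (payoff 4); vs a2: b1 (payoff 6); vs a3: b1 (payoff 5); vs a4: b1 (payoff 4).
The only mutual best response is (a2, b1); neither player gains by switching there.

(a2, b1)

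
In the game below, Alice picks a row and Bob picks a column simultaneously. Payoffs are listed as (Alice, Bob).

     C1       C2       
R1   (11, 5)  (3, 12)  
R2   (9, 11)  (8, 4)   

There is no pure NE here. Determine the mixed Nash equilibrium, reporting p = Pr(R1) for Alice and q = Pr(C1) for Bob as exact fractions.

p = 1/2, q = 5/7

In a mixed NE each player is indifferent between their pure strategies, so the opponent's mix sets the indifference.
Bob indifferent between C1 and C2: p·5 + (1−p)·11 = p·12 + (1−p)·4 ⟹ 11 + (-6)p = 4 + 8p ⟹ p = 1/2.
Alice indifferent between R1 and R2: q·11 + (1−q)·3 = q·9 + (1−q)·8 ⟹ 3 + 8q = 8 + 1q ⟹ q = 5/7.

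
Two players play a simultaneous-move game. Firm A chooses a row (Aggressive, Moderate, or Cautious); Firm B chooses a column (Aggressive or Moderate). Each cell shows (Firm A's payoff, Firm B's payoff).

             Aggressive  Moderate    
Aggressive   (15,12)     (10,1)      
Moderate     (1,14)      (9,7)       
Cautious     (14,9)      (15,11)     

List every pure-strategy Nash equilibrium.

(Aggressive, Aggressive) and (Cautious, Moderate)

A profile is a Nash equilibrium when each player is best-responding to the other.
Firm A's best responses — vs Aggressive: Aggressive (payoff 15); vs Moderate: Cautious (payoff 15).
Firm B's best responses — vs Aggressive: Aggressive (payoff 12); vs Moderate: Aggressive (payoff 14); vs Cautious: Moderate (payoff 11).
Mutual best responses occur at (Aggressive, Aggressive) and (Cautious, Moderate); at each, neither player gains by switching.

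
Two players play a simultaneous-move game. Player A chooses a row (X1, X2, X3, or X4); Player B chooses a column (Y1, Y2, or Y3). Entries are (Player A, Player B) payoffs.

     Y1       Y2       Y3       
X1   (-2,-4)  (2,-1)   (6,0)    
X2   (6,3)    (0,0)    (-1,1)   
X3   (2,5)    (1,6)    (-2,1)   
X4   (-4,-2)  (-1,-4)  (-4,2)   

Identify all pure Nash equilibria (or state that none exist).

(X1, Y3) and (X2, Y1)

A profile is a Nash equilibrium when each player is best-responding to the other.
Player A's best responses — vs Y1: X2 (payoff 6); vs Y2: X1 (payoff 2); vs Y3: X1 (payoff 6).
Player B's best responses — vs X1: Y3 (payoff 0); vs X2: Y1 (payoff 3); vs X3: Y2 (payoff 6); vs X4: Y3 (payoff 2).
Mutual best responses occur at (X1, Y3) and (X2, Y1); at each, neither player gains by switching.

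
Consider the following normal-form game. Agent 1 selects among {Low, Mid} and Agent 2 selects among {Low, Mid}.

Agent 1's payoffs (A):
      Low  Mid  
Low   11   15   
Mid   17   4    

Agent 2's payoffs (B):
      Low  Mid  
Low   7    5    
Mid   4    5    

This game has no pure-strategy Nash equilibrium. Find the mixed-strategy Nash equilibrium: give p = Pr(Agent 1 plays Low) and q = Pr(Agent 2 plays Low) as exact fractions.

In a mixed NE each player is indifferent between their pure strategies, so the opponent's mix sets the indifference.
Agent 2 indifferent between Low and Mid: p·7 + (1−p)·4 = p·5 + (1−p)·5 ⟹ 4 + 3p = 5 + 0p ⟹ p = 1/3.
Agent 1 indifferent between Low and Mid: q·11 + (1−q)·15 = q·17 + (1−q)·4 ⟹ 15 + (-4)q = 4 + 13q ⟹ q = 11/17.

p = 1/3, q = 11/17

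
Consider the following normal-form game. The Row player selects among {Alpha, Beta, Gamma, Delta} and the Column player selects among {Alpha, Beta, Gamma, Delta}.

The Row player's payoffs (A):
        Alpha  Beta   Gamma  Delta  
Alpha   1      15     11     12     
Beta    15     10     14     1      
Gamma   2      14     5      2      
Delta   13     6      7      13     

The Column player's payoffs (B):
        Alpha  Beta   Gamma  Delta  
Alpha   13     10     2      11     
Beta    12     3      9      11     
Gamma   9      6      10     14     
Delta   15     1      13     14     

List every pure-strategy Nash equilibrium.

(Beta, Alpha)

A profile is a Nash equilibrium when each player is best-responding to the other.
The Row player's best responses — vs Alpha: Beta (payoff 15); vs Beta: Alpha (payoff 15); vs Gamma: Beta (payoff 14); vs Delta: Delta (payoff 13).
The Column player's best responses — vs Alpha: Alpha (payoff 13); vs Beta: Alpha (payoff 12); vs Gamma: Delta (payoff 14); vs Delta: Alpha (payoff 15).
The only mutual best response is (Beta, Alpha); neither player gains by switching there.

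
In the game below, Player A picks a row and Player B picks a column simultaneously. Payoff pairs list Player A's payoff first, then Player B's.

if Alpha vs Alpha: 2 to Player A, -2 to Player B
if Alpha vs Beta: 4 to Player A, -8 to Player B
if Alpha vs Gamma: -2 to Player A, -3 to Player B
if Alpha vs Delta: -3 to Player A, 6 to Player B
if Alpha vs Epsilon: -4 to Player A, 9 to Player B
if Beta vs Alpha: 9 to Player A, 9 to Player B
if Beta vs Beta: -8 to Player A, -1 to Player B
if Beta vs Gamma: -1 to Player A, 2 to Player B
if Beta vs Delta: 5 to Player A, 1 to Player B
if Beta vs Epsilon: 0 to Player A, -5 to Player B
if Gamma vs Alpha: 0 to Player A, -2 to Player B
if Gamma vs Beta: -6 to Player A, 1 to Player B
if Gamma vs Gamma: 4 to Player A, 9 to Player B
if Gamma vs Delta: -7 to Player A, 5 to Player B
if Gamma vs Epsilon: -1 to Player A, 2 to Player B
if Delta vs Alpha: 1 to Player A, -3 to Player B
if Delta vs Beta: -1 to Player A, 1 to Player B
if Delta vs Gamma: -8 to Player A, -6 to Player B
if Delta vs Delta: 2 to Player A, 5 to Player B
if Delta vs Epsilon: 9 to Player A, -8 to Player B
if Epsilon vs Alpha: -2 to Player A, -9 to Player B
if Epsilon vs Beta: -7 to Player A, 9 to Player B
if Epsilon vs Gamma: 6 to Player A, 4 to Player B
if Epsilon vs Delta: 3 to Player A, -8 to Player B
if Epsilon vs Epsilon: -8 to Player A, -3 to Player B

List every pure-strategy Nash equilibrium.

(Beta, Alpha)

Check mutual best responses: a cell is a NE iff neither player can gain by unilaterally deviating.
Player A's best responses — vs Alpha: Beta (payoff 9); vs Beta: Alpha (payoff 4); vs Gamma: Epsilon (payoff 6); vs Delta: Beta (payoff 5); vs Epsilon: Delta (payoff 9).
Player B's best responses — vs Alpha: Epsilon (payoff 9); vs Beta: Alpha (payoff 9); vs Gamma: Gamma (payoff 9); vs Delta: Delta (payoff 5); vs Epsilon: Beta (payoff 9).
The only mutual best response is (Beta, Alpha); neither player gains by switching there.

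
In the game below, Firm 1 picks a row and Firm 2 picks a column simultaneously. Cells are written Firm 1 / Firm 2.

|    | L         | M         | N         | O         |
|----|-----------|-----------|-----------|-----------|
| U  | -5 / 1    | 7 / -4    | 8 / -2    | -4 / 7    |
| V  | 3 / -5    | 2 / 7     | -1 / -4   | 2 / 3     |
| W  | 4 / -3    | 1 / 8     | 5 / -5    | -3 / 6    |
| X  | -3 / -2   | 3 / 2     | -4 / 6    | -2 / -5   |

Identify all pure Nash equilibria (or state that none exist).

There is no pure-strategy Nash equilibrium

Find each player's best response to every opponent strategy; NE are the intersections.
Firm 1's best responses — vs L: W (payoff 4); vs M: U (payoff 7); vs N: U (payoff 8); vs O: V (payoff 2).
Firm 2's best responses — vs U: O (payoff 7); vs V: M (payoff 7); vs W: M (payoff 8); vs X: N (payoff 6).
No cell has both players best-responding. For instance, Firm 1's best reply to O is V, but against V Firm 2 prefers M over O.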